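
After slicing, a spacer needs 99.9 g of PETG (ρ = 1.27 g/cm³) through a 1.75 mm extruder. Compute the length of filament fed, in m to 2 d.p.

32.70 m

Volume = 99.9 g / 1.27 g·cm⁻³ = 78.6614 cm³ = 78661.4 mm³.
Cross-section of 1.75 mm filament: π·(1.75/2)² = 2.4053 mm².
L = V/A = 78661.4/2.4053 = 32703.36 mm → 32.70 m.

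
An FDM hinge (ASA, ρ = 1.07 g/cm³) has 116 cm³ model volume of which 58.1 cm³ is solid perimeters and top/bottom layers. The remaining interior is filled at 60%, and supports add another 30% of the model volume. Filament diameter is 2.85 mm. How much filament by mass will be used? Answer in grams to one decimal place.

136.6 g

Infill region = 116 − 58.1 = 57.9 cm³.
Infill volume = 0.60 × 57.9, so 34.74 cm³.
Support = 0.30 × 116, so 34.8 cm³.
Total printed volume = 58.1 + 34.74 + 34.8, so 127.64 cm³.
Mass = 127.64 × 1.07 = 136.5748 g.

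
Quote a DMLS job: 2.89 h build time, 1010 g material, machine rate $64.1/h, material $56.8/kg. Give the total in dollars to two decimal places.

Machine-time cost: 64.1 × 2.89 → $185.249.
Material charge: 56.8 × 1010/1000 → $57.368.
Job cost: 185.249 + 57.368 = 242.617 ≈ $242.62.

$242.62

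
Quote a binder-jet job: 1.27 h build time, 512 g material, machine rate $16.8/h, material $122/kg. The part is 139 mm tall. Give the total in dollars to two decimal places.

Time charge: 16.8 × 1.27 → $21.336.
Material cost: 122 × 512/1000 → $62.464.
Job cost: 21.336 + 62.464 = $83.80.

$83.80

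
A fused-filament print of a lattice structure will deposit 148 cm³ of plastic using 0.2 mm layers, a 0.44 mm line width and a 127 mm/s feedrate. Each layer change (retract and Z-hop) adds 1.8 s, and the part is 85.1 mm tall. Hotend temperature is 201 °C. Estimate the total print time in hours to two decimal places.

3.89 hours

Bead cross-section = 0.2 × 0.44, so 0.088 mm².
Path length: 148000 mm³ / 0.088 mm² → 1681818.2 mm.
Time extruding = 1681818.2 / 127, so 13242.7 s.
Layer count = ceil(85.1 / 0.2) = 426.
Non-print overhead = 426 × 1.8, so 766.8 s.
Altogether 13242.7 + 766.8 = 14009.5 s, i.e. 3.89 hours.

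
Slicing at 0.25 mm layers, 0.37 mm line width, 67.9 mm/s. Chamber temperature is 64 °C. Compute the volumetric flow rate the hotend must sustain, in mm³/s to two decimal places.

A = 0.25 × 0.37, so 0.0925 mm².
Q = v·A = 67.9 × 0.0925 = 6.28 mm³/s.

6.28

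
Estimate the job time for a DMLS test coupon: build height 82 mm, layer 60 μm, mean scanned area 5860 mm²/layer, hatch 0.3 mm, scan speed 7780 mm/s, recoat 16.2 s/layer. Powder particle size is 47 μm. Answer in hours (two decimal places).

Layer count = ceil(82 / 0.06) = 1367.
Scan path per layer = 5860 / 0.3, so 19533.3 mm.
Laser time per layer: 19533.3 / 7780 → 2.5107 s.
Per-layer time = 2.5107 + 16.2 = 18.7107 s.
Total: 1367 × 18.7107 s = 25577.5269 s → 7.10 hours.

7.10 hours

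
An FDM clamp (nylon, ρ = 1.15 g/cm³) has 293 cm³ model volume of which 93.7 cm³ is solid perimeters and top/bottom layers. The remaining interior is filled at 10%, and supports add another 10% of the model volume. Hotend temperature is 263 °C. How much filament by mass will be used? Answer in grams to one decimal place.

164.4 g

Infill region = 293 − 93.7, so 199.3 cm³.
Infill volume: 0.10 × 199.3 → 19.93 cm³.
Support = 0.10 × 293, so 29.3 cm³.
Total printed volume: 93.7 + 19.93 + 29.3 → 142.93 cm³.
Mass = 142.93 × 1.15 = 164.3695 g.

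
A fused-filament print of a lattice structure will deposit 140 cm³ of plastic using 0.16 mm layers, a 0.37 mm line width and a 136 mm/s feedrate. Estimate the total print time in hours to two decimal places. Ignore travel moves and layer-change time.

4.83 hours

Extrusion cross-section: 0.16 × 0.37 → 0.0592 mm².
Total extruded path = 140000/0.0592 = 2364864.9 mm.
Print-move time: 2364864.9 / 136 → 17388.7 s.
Converting: 17388.7 s = 4.83 hours.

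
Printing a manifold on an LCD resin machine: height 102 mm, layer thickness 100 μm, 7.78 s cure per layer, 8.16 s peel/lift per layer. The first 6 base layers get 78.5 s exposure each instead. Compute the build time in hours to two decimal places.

Layer count = ceil(102 / 0.1) = 1020.
Bottom layers = 6 × (78.5 + 8.16), so 519.96 s.
Regular layers: 1014 × (7.78 + 8.16) → 16163.16 s.
Total = 519.96 + 16163.16 = 16683.12 s = 4.63 hours.

4.63 hours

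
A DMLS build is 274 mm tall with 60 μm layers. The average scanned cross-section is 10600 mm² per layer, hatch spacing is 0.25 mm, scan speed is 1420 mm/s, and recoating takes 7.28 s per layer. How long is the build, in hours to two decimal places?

47.12 hours

Layers = ⌈274/0.06⌉ = 4567.
Per-layer scan distance = 10600 / 0.25, so 42400 mm.
Per-layer scan time = 42400 / 1420 = 29.8592 s.
Layer cycle: 29.8592 + 7.28 → 37.1392 s.
Build time = 4567 × 37.1392 = 169614.7264 s = 47.12 hours.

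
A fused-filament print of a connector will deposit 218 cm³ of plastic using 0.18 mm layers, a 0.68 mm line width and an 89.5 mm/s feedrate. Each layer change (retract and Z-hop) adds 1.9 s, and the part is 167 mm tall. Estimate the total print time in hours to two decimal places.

6.02 hours

Line area: 0.18 × 0.68 → 0.1224 mm².
Total extruded path = 218000/0.1224 = 1781045.8 mm.
Print-move time: 1781045.8 / 89.5 → 19900 s.
Layers = ⌈167/0.18⌉ = 928.
Z-hop total = 928 × 1.9 = 1763.2 s.
Total = 19900 + 1763.2 = 21663.2 s = 6.02 hours.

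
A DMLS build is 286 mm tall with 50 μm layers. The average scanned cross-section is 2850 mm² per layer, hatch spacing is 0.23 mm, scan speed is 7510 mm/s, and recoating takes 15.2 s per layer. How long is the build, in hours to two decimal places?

Number of layers: 286 / 0.05 → 5720 (rounded up).
Scan path per layer: 2850 / 0.23 → 12391.3 mm.
Laser time per layer = 12391.3 / 7510 = 1.65 s.
Time per layer: 1.65 + 15.2 → 16.85 s.
Total: 5720 × 16.85 s = 96382 s → 26.77 hours.

26.77 hours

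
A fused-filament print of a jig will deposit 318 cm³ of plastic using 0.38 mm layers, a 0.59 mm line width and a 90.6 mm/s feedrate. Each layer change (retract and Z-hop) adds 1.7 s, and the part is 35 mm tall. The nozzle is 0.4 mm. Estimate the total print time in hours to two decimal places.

4.39 hours

Line area = 0.38 × 0.59 = 0.2242 mm².
Toolpath length = 318 cm³ / 0.2242 mm² = 318000 / 0.2242 = 1418376.4 mm.
Time extruding: 1418376.4 / 90.6 → 15655.4 s.
Layers = ⌈35/0.38⌉ = 93.
Layer-change overhead: 93 × 1.7 → 158.1 s.
Altogether 15655.4 + 158.1 = 15813.5 s, i.e. 4.39 hours.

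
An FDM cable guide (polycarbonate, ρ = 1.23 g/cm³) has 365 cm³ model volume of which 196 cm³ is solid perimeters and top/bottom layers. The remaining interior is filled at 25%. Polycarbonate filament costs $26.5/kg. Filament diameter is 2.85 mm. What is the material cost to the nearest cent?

Volume inside the shell = 365 − 196, so 169 cm³.
Infill volume = 0.25 × 169 = 42.25 cm³.
Total printed volume: 196 + 42.25 → 238.25 cm³.
Mass: 238.25 × 1.23 → 293.0475 g.
Cost = 293.0475 g / 1000 × $26.5/kg = $7.77.

$7.77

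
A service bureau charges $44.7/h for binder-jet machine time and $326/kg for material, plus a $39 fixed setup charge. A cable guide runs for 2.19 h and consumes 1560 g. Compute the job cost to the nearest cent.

Time charge = 44.7 × 2.19, so $97.893.
Material cost: 326 × 1560/1000 → $508.56.
Adding setup: 97.893 + 508.56 + 39 → 645.453 ≈ $645.45.

$645.45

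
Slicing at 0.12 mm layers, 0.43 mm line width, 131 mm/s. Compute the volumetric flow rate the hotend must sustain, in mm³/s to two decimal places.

Extrusion cross-section: 0.12 × 0.43 → 0.0516 mm².
Volumetric flow = 131 × 0.0516 = 6.76 mm³/s.

6.76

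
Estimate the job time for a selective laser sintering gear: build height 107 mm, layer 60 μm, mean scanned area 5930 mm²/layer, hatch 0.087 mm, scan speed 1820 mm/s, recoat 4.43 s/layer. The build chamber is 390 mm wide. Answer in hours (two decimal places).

20.75 hours

Layer count = ceil(107 / 0.06) = 1784.
Hatch length per layer = 5930 / 0.087 = 68160.9 mm.
Scan time per layer = 68160.9 / 1820 = 37.451 s.
Time per layer = 37.451 + 4.43 = 41.881 s.
1784 layers × 41.881 s/layer = 74715.704 s, i.e. 20.75 hours.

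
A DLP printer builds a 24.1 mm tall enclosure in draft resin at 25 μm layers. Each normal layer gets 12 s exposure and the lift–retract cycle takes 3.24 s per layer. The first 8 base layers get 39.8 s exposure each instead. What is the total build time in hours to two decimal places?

Layers = ⌈24.1/0.025⌉ = 964.
Burn-in layers: 8 × (39.8 + 3.24) → 344.32 s.
Remaining layers = 956 × (12 + 3.24) = 14569.44 s.
Sum: 344.32 + 14569.44 = 14913.76 s → 4.14 hours.

4.14 hours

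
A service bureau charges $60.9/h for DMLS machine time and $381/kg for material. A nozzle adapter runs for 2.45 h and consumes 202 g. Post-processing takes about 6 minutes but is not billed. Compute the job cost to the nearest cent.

$226.17

Machine cost = 60.9 × 2.45 = $149.205.
Feedstock cost = 381 × 202/1000, so $76.962.
Total = 149.205 + 76.962 = 226.167 ≈ $226.17.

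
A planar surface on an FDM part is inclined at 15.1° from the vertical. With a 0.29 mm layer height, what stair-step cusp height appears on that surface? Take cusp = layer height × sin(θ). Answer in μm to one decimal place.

75.5 μm

h_c = t·sin θ = 0.29 × 0.2605 = 0.075545 mm (75.5 μm).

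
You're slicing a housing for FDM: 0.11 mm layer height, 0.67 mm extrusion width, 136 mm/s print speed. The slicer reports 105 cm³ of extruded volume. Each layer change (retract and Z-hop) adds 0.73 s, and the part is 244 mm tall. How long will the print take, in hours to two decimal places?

3.36 hours

Extrusion cross-section = 0.11 × 0.67, so 0.0737 mm².
Toolpath length = 105 cm³ / 0.0737 mm² = 105000 / 0.0737 = 1424694.7 mm.
Print-move time: 1424694.7 / 136 → 10475.7 s.
Number of layers: 244 / 0.11 → 2219 (rounded up).
Layer-change overhead = 2219 × 0.73 = 1619.87 s.
Total = 10475.7 + 1619.87 = 12095.57 s = 3.36 hours.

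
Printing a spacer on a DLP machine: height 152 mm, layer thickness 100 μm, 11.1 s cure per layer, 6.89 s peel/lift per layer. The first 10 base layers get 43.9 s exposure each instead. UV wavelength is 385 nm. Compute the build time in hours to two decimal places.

Layer count = ceil(152 / 0.1) = 1520.
Bottom layers = 10 × (43.9 + 6.89) = 507.9 s.
Remaining layers: 1510 × (11.1 + 6.89) → 27164.9 s.
Sum: 507.9 + 27164.9 = 27672.8 s → 7.69 hours.

7.69 hours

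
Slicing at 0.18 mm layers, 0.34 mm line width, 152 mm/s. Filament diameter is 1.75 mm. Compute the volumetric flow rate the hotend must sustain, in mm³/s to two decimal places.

9.30

Bead cross-section: 0.18 × 0.34 → 0.0612 mm².
Volumetric flow = 152 × 0.0612 = 9.30 mm³/s.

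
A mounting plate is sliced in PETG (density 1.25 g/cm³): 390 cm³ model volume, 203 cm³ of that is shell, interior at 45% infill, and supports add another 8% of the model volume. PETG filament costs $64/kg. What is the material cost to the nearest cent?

Interior volume = 390 − 203 = 187 cm³.
Deposited infill = 0.45 × 187, so 84.15 cm³.
Support = 0.08 × 390 = 31.2 cm³.
Deposited volume = 203 + 84.15 + 31.2, so 318.35 cm³.
Mass = 318.35 × 1.25 = 397.9375 g.
Cost = 397.9375 g / 1000 × $64/kg = $25.47.

$25.47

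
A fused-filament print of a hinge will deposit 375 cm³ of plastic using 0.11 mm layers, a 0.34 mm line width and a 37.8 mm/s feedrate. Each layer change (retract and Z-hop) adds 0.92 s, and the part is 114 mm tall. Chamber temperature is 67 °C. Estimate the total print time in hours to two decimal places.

73.95 hours

Extrusion cross-section = 0.11 × 0.34 = 0.0374 mm².
Toolpath length = 375 cm³ / 0.0374 mm² = 375000 / 0.0374 = 10026738 mm.
Print-move time: 10026738 / 37.8 → 265257.6 s.
Number of layers: 114 / 0.11 → 1037 (rounded up).
Non-print overhead = 1037 × 0.92 = 954.04 s.
Total = 265257.6 + 954.04 = 266211.64 s = 73.95 hours.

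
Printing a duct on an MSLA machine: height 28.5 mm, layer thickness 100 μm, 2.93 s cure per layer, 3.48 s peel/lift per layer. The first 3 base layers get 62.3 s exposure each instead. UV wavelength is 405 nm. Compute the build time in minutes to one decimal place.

33.4 minutes

Layers = ⌈28.5/0.1⌉ = 285.
Bottom layers: 3 × (62.3 + 3.48) → 197.34 s.
Normal layers = 282 × (2.93 + 3.48), so 1807.62 s.
Total = 197.34 + 1807.62 = 2004.96 s = 33.4 minutes.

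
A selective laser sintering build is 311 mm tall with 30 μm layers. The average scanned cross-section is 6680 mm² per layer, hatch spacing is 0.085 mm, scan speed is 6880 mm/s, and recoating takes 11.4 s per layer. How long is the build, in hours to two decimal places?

65.72 hours

Number of layers: 311 / 0.03 → 10367 (rounded up).
Scan path per layer = 6680 / 0.085 = 78588.2 mm.
Laser time per layer: 78588.2 / 6880 → 11.4227 s.
Layer cycle: 11.4227 + 11.4 → 22.8227 s.
Total: 10367 × 22.8227 s = 236602.9309 s → 65.72 hours.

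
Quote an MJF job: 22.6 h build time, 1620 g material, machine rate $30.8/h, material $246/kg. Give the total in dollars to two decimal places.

Machine-time cost = 30.8 × 22.6 = $696.08.
Material charge = 246 × 1620/1000 = $398.52.
Total = 696.08 + 398.52 = $1094.60.

$1094.60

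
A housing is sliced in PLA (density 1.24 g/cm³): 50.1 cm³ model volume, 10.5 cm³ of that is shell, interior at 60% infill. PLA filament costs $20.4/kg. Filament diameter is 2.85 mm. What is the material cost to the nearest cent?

$0.87

Infill region = 50.1 − 10.5, so 39.6 cm³.
Deposited infill: 0.60 × 39.6 → 23.76 cm³.
Deposited volume = 10.5 + 23.76, so 34.26 cm³.
Mass: 34.26 × 1.24 → 42.4824 g.
At $20.4/kg: 42.4824/1000 × 20.4 = $0.87.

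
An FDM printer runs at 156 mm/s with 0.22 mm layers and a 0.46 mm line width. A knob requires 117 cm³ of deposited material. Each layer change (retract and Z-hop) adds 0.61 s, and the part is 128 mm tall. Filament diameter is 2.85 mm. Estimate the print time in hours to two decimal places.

2.16 hours

Bead cross-section = 0.22 × 0.46 = 0.1012 mm².
Path length: 117000 mm³ / 0.1012 mm² → 1156126.5 mm.
Extrusion time = 1156126.5 / 156, so 7411.1 s.
Number of layers: 128 / 0.22 → 582 (rounded up).
Non-print overhead: 582 × 0.61 → 355.02 s.
Total = 7411.1 + 355.02 = 7766.12 s = 2.16 hours.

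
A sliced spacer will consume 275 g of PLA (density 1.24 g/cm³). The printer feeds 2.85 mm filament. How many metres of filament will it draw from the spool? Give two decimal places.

34.76 m

Extruded volume: 275/1.24 = 221.7742 cm³ (221774.2 mm³).
Filament cross-section = π × (2.85/2)² = 6.3794 mm².
L = V/A = 221774.2/6.3794 = 34764.12 mm → 34.76 m.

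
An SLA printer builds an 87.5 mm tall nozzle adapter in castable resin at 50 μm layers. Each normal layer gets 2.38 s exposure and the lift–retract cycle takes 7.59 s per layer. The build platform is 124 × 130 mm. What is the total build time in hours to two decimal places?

Number of layers: 87.5 / 0.05 → 1750 (rounded up).
Cycle time = 2.38 + 7.59, so 9.97 s.
Build time: 1750 × 9.97 s = 17447.5 s, i.e. 4.85 hours.

4.85 hours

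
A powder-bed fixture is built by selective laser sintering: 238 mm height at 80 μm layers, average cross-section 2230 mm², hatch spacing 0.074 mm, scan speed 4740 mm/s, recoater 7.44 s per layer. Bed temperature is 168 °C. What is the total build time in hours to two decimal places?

11.40 hours

Layer count = ceil(238 / 0.08) = 2975.
Hatch length per layer = 2230 / 0.074, so 30135.1 mm.
Scan time per layer = 30135.1 / 4740, so 6.3576 s.
Per-layer time = 6.3576 + 7.44, so 13.7976 s.
Total: 2975 × 13.7976 s = 41047.86 s → 11.40 hours.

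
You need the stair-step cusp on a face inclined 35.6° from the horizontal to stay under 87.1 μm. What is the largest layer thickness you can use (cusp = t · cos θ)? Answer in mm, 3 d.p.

0.107 mm

cos(35.6°) = 0.8131; t_max = 0.0871/0.8131 = 0.107 mm.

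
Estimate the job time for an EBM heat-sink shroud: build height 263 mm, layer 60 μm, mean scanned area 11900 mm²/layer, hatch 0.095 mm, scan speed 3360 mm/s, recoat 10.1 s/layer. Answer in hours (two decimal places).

57.70 hours

Layers = ⌈263/0.06⌉ = 4384.
Scan path per layer: 11900 / 0.095 → 125263.2 mm.
Scan time per layer = 125263.2 / 3360, so 37.2807 s.
Time per layer = 37.2807 + 10.1 = 47.3807 s.
Build time = 4384 × 47.3807 = 207716.9888 s = 57.70 hours.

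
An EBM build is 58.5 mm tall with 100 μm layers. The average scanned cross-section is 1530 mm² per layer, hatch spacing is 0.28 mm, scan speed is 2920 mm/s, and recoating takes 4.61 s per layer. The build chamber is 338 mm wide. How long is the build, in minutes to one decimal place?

Number of layers: 58.5 / 0.1 → 585 (rounded up).
Per-layer scan distance = 1530 / 0.28 = 5464.3 mm.
Per-layer scan time = 5464.3 / 2920 = 1.8713 s.
Per-layer time = 1.8713 + 4.61, so 6.4813 s.
Build time = 585 × 6.4813 = 3791.5605 s = 63.2 minutes.

63.2 minutes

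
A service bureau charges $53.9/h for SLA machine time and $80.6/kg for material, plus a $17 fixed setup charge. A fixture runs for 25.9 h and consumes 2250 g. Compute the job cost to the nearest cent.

Machine cost = 53.9 × 25.9, so $1396.01.
Material cost: 80.6 × 2250/1000 → $181.35.
Total = 1396.01 + 181.35 + 17 = $1594.36.

$1594.36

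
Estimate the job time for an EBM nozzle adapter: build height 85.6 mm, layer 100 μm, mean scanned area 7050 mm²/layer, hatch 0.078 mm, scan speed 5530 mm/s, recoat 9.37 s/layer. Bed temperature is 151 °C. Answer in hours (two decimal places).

6.11 hours

Number of layers: 85.6 / 0.1 → 856 (rounded up).
Per-layer scan distance = 7050 / 0.078, so 90384.6 mm.
Per-layer scan time = 90384.6 / 5530, so 16.3444 s.
Time per layer = 16.3444 + 9.37 = 25.7144 s.
856 layers × 25.7144 s/layer = 22011.5264 s, i.e. 6.11 hours.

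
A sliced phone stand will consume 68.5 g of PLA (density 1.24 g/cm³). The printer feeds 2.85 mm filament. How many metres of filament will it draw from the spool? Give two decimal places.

Extruded volume: 68.5/1.24 = 55.2419 cm³ (55241.9 mm³).
A = π r² = π × 1.425² = 6.3794 mm².
L = V/A = 55241.9/6.3794 = 8659.42 mm → 8.66 m.

8.66 m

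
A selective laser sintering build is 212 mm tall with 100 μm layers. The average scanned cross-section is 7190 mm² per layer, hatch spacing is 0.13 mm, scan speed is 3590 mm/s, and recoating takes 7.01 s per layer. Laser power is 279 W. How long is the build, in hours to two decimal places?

13.20 hours

Number of layers: 212 / 0.1 → 2120 (rounded up).
Hatch length per layer = 7190 / 0.13 = 55307.7 mm.
Per-layer scan time = 55307.7 / 3590, so 15.406 s.
Per-layer time = 15.406 + 7.01, so 22.416 s.
Total: 2120 × 22.416 s = 47521.92 s → 13.20 hours.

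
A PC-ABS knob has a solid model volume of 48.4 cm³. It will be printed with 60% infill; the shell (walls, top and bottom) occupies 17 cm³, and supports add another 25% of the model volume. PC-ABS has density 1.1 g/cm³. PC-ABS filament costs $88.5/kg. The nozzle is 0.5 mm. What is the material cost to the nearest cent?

Volume inside the shell = 48.4 − 17, so 31.4 cm³.
Infill deposited: 0.60 × 31.4 → 18.84 cm³.
Support: 0.25 × 48.4 → 12.1 cm³.
Total printed volume = 17 + 18.84 + 12.1, so 47.94 cm³.
Mass = 47.94 × 1.1, so 52.734 g.
At $88.5/kg: 52.734/1000 × 88.5 = $4.67.

$4.67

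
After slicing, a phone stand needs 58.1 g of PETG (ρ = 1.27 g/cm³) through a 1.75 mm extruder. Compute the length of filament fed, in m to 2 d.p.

Extruded volume: 58.1/1.27 = 45.748 cm³ (45748 mm³).
A = π r² = π × 0.875² = 2.4053 mm².
L = V/A = 45748/2.4053 = 19019.66 mm → 19.02 m.

19.02 m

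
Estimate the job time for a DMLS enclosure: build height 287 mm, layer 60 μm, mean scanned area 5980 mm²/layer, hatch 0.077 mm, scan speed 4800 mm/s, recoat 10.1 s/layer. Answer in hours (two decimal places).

Number of layers: 287 / 0.06 → 4784 (rounded up).
Scan path per layer: 5980 / 0.077 → 77662.3 mm.
Scan time per layer = 77662.3 / 4800, so 16.1796 s.
Layer cycle = 16.1796 + 10.1, so 26.2796 s.
Total: 4784 × 26.2796 s = 125721.6064 s → 34.92 hours.

34.92 hours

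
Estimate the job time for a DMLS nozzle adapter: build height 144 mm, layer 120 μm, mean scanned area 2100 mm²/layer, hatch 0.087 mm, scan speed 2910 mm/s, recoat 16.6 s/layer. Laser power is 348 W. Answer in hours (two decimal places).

Layers = ⌈144/0.12⌉ = 1200.
Hatch length per layer = 2100 / 0.087 = 24137.9 mm.
Per-layer scan time = 24137.9 / 2910 = 8.2948 s.
Time per layer = 8.2948 + 16.6 = 24.8948 s.
Build time = 1200 × 24.8948 = 29873.76 s = 8.30 hours.

8.30 hours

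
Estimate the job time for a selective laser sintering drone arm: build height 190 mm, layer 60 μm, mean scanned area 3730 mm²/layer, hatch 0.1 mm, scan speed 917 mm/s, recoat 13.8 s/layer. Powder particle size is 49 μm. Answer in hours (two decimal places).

47.92 hours

Layer count = ceil(190 / 0.06) = 3167.
Scan path per layer = 3730 / 0.1, so 37300 mm.
Scan time per layer = 37300 / 917 = 40.6761 s.
Time per layer: 40.6761 + 13.8 → 54.4761 s.
Total: 3167 × 54.4761 s = 172525.8087 s → 47.92 hours.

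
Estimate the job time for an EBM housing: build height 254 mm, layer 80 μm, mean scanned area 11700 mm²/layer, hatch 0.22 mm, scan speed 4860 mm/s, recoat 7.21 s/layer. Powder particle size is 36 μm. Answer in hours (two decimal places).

16.01 hours

Number of layers: 254 / 0.08 → 3175 (rounded up).
Hatch length per layer: 11700 / 0.22 → 53181.8 mm.
Per-layer scan time: 53181.8 / 4860 → 10.9428 s.
Layer cycle: 10.9428 + 7.21 → 18.1528 s.
Total: 3175 × 18.1528 s = 57635.14 s → 16.01 hours.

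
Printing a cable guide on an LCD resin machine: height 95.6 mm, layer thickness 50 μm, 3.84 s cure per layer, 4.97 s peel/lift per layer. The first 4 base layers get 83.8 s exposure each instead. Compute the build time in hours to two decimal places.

Layers = ⌈95.6/0.05⌉ = 1912.
Bottom layers = 4 × (83.8 + 4.97) = 355.08 s.
Remaining layers = 1908 × (3.84 + 4.97), so 16809.48 s.
Total = 355.08 + 16809.48 = 17164.56 s = 4.77 hours.

4.77 hours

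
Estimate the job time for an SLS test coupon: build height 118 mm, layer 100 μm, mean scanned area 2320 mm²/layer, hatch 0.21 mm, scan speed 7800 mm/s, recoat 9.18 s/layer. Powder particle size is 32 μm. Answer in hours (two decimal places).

3.47 hours

Layer count = ceil(118 / 0.1) = 1180.
Scan path per layer = 2320 / 0.21 = 11047.6 mm.
Laser time per layer: 11047.6 / 7800 → 1.4164 s.
Per-layer time = 1.4164 + 9.18 = 10.5964 s.
Build time = 1180 × 10.5964 = 12503.752 s = 3.47 hours.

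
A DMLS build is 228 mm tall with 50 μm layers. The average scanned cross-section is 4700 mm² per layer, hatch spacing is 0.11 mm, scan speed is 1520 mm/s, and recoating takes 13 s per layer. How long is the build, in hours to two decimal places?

Layer count = ceil(228 / 0.05) = 4560.
Per-layer scan distance: 4700 / 0.11 → 42727.3 mm.
Scan time per layer = 42727.3 / 1520, so 28.1101 s.
Per-layer time = 28.1101 + 13, so 41.1101 s.
Build time = 4560 × 41.1101 = 187462.056 s = 52.07 hours.

52.07 hours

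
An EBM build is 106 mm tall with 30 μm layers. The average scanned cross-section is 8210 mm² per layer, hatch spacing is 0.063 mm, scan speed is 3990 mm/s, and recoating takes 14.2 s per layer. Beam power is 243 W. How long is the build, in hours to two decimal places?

Layer count = ceil(106 / 0.03) = 3534.
Per-layer scan distance = 8210 / 0.063 = 130317.5 mm.
Scan time per layer: 130317.5 / 3990 → 32.661 s.
Time per layer = 32.661 + 14.2, so 46.861 s.
3534 layers × 46.861 s/layer = 165606.774 s, i.e. 46.00 hours.

46.00 hours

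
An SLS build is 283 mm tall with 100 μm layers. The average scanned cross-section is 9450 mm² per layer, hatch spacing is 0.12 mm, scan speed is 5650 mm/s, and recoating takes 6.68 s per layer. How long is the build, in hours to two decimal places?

Layer count = ceil(283 / 0.1) = 2830.
Per-layer scan distance = 9450 / 0.12 = 78750 mm.
Scan time per layer = 78750 / 5650, so 13.9381 s.
Per-layer time = 13.9381 + 6.68, so 20.6181 s.
2830 layers × 20.6181 s/layer = 58349.223 s, i.e. 16.21 hours.

16.21 hours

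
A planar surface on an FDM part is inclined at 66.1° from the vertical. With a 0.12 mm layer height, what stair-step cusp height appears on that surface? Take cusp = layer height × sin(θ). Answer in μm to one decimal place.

h_c = t·sin θ = 0.12 × 0.9143 = 0.109716 mm (109.7 μm).

109.7 μm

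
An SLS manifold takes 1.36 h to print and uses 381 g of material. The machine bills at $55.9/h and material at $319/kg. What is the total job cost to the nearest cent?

Machine-time cost = 55.9 × 1.36 = $76.024.
Material cost = 319 × 381/1000, so $121.539.
Job cost: 76.024 + 121.539 = 197.563 ≈ $197.56.

$197.56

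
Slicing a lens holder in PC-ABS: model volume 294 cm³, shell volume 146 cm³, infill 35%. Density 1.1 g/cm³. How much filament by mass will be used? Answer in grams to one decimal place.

217.6 g

Interior volume = 294 − 146 = 148 cm³.
Infill deposited = 0.35 × 148, so 51.8 cm³.
Deposited volume: 146 + 51.8 → 197.8 cm³.
Mass = 197.8 × 1.1, so 217.58 g.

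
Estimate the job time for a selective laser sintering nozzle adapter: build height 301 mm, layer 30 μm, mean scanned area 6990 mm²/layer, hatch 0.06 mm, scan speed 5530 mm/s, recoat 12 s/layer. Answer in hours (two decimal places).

92.16 hours

Layer count = ceil(301 / 0.03) = 10034.
Hatch length per layer = 6990 / 0.06, so 116500 mm.
Per-layer scan time = 116500 / 5530 = 21.0669 s.
Per-layer time = 21.0669 + 12, so 33.0669 s.
10034 layers × 33.0669 s/layer = 331793.2746 s, i.e. 92.16 hours.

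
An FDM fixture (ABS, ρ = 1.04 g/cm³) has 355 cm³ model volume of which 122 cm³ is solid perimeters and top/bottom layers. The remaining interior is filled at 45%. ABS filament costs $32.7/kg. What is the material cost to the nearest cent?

$7.71

Interior volume = 355 − 122 = 233 cm³.
Deposited infill: 0.45 × 233 → 104.85 cm³.
Deposited volume = 122 + 104.85 = 226.85 cm³.
Mass = 226.85 × 1.04 = 235.924 g.
At $32.7/kg: 235.924/1000 × 32.7 = $7.71.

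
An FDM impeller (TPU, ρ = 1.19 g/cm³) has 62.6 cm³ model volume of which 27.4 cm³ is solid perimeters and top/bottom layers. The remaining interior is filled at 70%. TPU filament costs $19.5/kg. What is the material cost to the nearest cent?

$1.21

Interior volume = 62.6 − 27.4 = 35.2 cm³.
Infill volume: 0.70 × 35.2 → 24.64 cm³.
Total extruded = 27.4 + 24.64, so 52.04 cm³.
Mass = 52.04 × 1.19, so 61.9276 g.
Cost = 61.9276 g / 1000 × $19.5/kg = $1.21.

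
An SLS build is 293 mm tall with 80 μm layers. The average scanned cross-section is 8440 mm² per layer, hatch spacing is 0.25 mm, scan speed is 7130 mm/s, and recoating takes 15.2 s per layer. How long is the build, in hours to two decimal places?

20.28 hours

Number of layers: 293 / 0.08 → 3663 (rounded up).
Hatch length per layer = 8440 / 0.25 = 33760 mm.
Scan time per layer = 33760 / 7130, so 4.7349 s.
Per-layer time = 4.7349 + 15.2 = 19.9349 s.
3663 layers × 19.9349 s/layer = 73021.5387 s, i.e. 20.28 hours.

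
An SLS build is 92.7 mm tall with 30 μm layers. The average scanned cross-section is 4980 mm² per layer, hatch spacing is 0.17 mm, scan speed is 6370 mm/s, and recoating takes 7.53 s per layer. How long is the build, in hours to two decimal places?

Number of layers: 92.7 / 0.03 → 3090 (rounded up).
Hatch length per layer = 4980 / 0.17, so 29294.1 mm.
Per-layer scan time: 29294.1 / 6370 → 4.5988 s.
Layer cycle: 4.5988 + 7.53 → 12.1288 s.
Build time = 3090 × 12.1288 = 37477.992 s = 10.41 hours.

10.41 hours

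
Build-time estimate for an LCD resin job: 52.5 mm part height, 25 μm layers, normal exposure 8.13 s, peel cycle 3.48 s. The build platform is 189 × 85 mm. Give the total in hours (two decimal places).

6.77 hours

Layer count = ceil(52.5 / 0.025) = 2100.
Each layer takes: 8.13 + 3.48 → 11.61 s.
Build time: 2100 × 11.61 s = 24381 s, i.e. 6.77 hours.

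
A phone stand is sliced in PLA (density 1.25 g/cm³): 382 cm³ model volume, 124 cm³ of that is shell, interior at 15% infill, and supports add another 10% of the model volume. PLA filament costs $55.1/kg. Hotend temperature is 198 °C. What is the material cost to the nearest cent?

Interior volume = 382 − 124 = 258 cm³.
Deposited infill = 0.15 × 258 = 38.7 cm³.
Support = 0.10 × 382, so 38.2 cm³.
Total printed volume: 124 + 38.7 + 38.2 → 200.9 cm³.
Mass = 200.9 × 1.25, so 251.125 g.
Cost = 251.125 g / 1000 × $55.1/kg = $13.84.

$13.84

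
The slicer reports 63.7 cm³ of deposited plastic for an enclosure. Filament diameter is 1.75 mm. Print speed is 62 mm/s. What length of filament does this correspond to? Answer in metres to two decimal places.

26.48 m

Cross-section of 1.75 mm filament: π·(1.75/2)² = 2.4053 mm².
L = 63700 mm³ / 2.4053 mm² = 26483.18 mm, i.e. 26.48 m.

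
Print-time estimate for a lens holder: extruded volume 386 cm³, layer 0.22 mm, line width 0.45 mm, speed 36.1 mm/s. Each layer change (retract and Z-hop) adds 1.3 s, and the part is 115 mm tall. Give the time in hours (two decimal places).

30.19 hours

Bead cross-section = 0.22 × 0.45, so 0.099 mm².
Total extruded path = 386000/0.099 = 3898989.9 mm.
Extrusion time = 3898989.9 / 36.1 = 108005.3 s.
Number of layers: 115 / 0.22 → 523 (rounded up).
Z-hop total = 523 × 1.3, so 679.9 s.
Total = 108005.3 + 679.9 = 108685.2 s = 30.19 hours.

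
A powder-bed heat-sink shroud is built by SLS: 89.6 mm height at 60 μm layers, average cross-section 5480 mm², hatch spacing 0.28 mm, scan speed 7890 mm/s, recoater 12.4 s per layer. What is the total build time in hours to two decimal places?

Number of layers: 89.6 / 0.06 → 1494 (rounded up).
Scan path per layer = 5480 / 0.28 = 19571.4 mm.
Scan time per layer: 19571.4 / 7890 → 2.4805 s.
Per-layer time = 2.4805 + 12.4, so 14.8805 s.
Total: 1494 × 14.8805 s = 22231.467 s → 6.18 hours.

6.18 hours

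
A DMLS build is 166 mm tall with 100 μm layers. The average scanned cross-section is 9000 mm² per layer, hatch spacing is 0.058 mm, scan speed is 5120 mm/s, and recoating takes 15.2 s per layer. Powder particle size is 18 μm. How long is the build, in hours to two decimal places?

Layers = ⌈166/0.1⌉ = 1660.
Hatch length per layer = 9000 / 0.058, so 155172.4 mm.
Per-layer scan time: 155172.4 / 5120 → 30.3071 s.
Layer cycle = 30.3071 + 15.2 = 45.5071 s.
Total: 1660 × 45.5071 s = 75541.786 s → 20.98 hours.

20.98 hours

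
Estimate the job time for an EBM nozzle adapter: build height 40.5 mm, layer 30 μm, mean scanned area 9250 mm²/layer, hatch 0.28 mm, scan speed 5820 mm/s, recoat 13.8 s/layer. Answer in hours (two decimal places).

7.30 hours

Layers = ⌈40.5/0.03⌉ = 1350.
Hatch length per layer = 9250 / 0.28 = 33035.7 mm.
Scan time per layer = 33035.7 / 5820 = 5.6762 s.
Layer cycle: 5.6762 + 13.8 → 19.4762 s.
1350 layers × 19.4762 s/layer = 26292.87 s, i.e. 7.30 hours.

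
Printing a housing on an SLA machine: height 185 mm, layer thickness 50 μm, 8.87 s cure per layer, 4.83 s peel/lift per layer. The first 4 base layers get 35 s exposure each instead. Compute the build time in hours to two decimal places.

14.11 hours

Layer count = ceil(185 / 0.05) = 3700.
Bottom layers = 4 × (35 + 4.83) = 159.32 s.
Remaining layers = 3696 × (8.87 + 4.83), so 50635.2 s.
Sum: 159.32 + 50635.2 = 50794.52 s → 14.11 hours.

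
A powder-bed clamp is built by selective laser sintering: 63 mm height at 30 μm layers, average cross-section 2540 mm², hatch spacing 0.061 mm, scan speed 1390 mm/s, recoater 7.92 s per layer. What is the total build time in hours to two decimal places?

Layers = ⌈63/0.03⌉ = 2100.
Scan path per layer: 2540 / 0.061 → 41639.3 mm.
Laser time per layer = 41639.3 / 1390 = 29.9563 s.
Per-layer time: 29.9563 + 7.92 → 37.8763 s.
Total: 2100 × 37.8763 s = 79540.23 s → 22.09 hours.

22.09 hours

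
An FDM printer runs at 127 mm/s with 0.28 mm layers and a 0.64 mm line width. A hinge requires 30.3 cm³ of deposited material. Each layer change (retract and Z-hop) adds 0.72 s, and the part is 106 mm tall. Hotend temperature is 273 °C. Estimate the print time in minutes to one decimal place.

26.7 minutes

Bead cross-section = 0.28 × 0.64 = 0.1792 mm².
Path length: 30300 mm³ / 0.1792 mm² → 169084.8 mm.
Time extruding = 169084.8 / 127 = 1331.4 s.
Number of layers: 106 / 0.28 → 379 (rounded up).
Z-hop total = 379 × 0.72, so 272.88 s.
Altogether 1331.4 + 272.88 = 1604.28 s, i.e. 26.7 minutes.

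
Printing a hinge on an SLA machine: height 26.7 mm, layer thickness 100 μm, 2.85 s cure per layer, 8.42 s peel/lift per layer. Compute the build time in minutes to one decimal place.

50.2 minutes

Number of layers: 26.7 / 0.1 → 267 (rounded up).
Cycle time: 2.85 + 8.42 → 11.27 s.
Build time: 267 × 11.27 s = 3009.09 s, i.e. 50.2 minutes.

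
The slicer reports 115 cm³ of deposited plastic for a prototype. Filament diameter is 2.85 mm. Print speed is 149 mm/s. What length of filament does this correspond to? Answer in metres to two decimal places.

Filament cross-section = π × (2.85/2)² = 6.3794 mm².
Length = 115 cm³ / 6.3794 mm² = 115000 / 6.3794 = 18026.77 mm = 18.03 m.

18.03 m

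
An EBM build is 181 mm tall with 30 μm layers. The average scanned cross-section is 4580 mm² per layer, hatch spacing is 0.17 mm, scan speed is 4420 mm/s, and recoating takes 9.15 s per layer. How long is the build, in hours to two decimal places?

25.55 hours

Layer count = ceil(181 / 0.03) = 6034.
Per-layer scan distance = 4580 / 0.17 = 26941.2 mm.
Beam time per layer = 26941.2 / 4420, so 6.0953 s.
Per-layer time: 6.0953 + 9.15 → 15.2453 s.
Build time = 6034 × 15.2453 = 91990.1402 s = 25.55 hours.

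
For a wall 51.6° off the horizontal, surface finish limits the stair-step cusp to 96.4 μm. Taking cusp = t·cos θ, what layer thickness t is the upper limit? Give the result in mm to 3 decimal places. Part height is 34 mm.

0.155 mm

cos(51.6°) = 0.6211; t_max = 0.0964/0.6211 = 0.155 mm.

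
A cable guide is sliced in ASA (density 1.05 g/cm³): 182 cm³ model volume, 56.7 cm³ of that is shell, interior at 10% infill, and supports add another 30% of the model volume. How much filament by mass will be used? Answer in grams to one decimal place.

130.0 g

Interior volume = 182 − 56.7, so 125.3 cm³.
Infill deposited: 0.10 × 125.3 → 12.53 cm³.
Support = 0.30 × 182 = 54.6 cm³.
Total extruded = 56.7 + 12.53 + 54.6, so 123.83 cm³.
Mass = 123.83 × 1.05 = 130.0215 g.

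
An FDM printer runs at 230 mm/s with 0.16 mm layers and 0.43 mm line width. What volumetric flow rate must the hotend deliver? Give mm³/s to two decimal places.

15.82

Extrusion cross-section = 0.16 × 0.43, so 0.0688 mm².
Volumetric flow = 230 × 0.0688 = 15.82 mm³/s.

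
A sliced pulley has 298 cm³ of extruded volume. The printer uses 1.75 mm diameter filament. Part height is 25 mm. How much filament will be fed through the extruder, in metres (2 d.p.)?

Filament cross-section = π × (1.75/2)² = 2.4053 mm².
Length = 298 cm³ / 2.4053 mm² = 298000 / 2.4053 = 123893.07 mm = 123.89 m.

123.89 m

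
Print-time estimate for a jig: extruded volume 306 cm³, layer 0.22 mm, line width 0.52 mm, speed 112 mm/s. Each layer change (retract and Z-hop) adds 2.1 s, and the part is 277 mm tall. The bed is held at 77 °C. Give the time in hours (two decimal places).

7.37 hours

Line area = 0.22 × 0.52 = 0.1144 mm².
Path length: 306000 mm³ / 0.1144 mm² → 2674825.2 mm.
Print-move time = 2674825.2 / 112 = 23882.4 s.
Layers = ⌈277/0.22⌉ = 1260.
Non-print overhead = 1260 × 2.1 = 2646 s.
Altogether 23882.4 + 2646 = 26528.4 s, i.e. 7.37 hours.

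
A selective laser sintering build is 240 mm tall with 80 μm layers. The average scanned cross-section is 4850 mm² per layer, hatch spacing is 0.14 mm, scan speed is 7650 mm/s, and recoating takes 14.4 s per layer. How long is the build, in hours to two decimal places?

Layers = ⌈240/0.08⌉ = 3000.
Per-layer scan distance = 4850 / 0.14, so 34642.9 mm.
Scan time per layer = 34642.9 / 7650 = 4.5285 s.
Per-layer time = 4.5285 + 14.4 = 18.9285 s.
Total: 3000 × 18.9285 s = 56785.5 s → 15.77 hours.

15.77 hours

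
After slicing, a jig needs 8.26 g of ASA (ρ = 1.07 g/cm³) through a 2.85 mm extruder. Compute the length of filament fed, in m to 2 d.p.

1.21 m

Volume = 8.26 g / 1.07 g·cm⁻³ = 7.7196 cm³ = 7719.6 mm³.
A = π r² = π × 1.425² = 6.3794 mm².
L = V/A = 7719.6/6.3794 = 1210.08 mm → 1.21 m.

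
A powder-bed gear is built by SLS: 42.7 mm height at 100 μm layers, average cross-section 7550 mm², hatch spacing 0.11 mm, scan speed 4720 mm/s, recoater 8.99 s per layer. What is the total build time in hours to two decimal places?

Layer count = ceil(42.7 / 0.1) = 427.
Scan path per layer = 7550 / 0.11, so 68636.4 mm.
Per-layer scan time = 68636.4 / 4720, so 14.5416 s.
Layer cycle: 14.5416 + 8.99 → 23.5316 s.
Build time = 427 × 23.5316 = 10047.9932 s = 2.79 hours.

2.79 hours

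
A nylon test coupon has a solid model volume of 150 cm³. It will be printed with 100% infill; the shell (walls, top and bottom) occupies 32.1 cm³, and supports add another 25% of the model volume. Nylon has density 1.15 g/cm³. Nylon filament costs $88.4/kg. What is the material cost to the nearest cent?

$19.06

Interior volume: 150 − 32.1 → 117.9 cm³.
Deposited infill = 1.00 × 117.9, so 117.9 cm³.
Support: 0.25 × 150 → 37.5 cm³.
Total extruded = 32.1 + 117.9 + 37.5 = 187.5 cm³.
Mass = 187.5 × 1.15, so 215.625 g.
Cost = 215.625 g / 1000 × $88.4/kg = $19.06.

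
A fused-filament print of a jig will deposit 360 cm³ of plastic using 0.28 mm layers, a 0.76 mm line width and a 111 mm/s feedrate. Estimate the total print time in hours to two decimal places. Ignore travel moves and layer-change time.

Extrusion cross-section = 0.28 × 0.76 = 0.2128 mm².
Path length: 360000 mm³ / 0.2128 mm² → 1691729.3 mm.
Extrusion time: 1691729.3 / 111 → 15240.8 s.
In the requested units: 15240.8 s = 4.23 hours.

4.23 hours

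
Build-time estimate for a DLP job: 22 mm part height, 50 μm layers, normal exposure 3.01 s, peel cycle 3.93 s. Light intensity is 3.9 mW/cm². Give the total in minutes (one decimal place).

50.9 minutes

Layers = ⌈22/0.05⌉ = 440.
Each layer takes = 3.01 + 3.93 = 6.94 s.
Total = 440 × 6.94 = 3053.6 s = 50.9 minutes.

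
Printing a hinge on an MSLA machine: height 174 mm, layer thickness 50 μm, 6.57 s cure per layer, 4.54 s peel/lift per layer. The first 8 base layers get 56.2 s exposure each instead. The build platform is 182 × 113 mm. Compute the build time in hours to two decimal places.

Layers = ⌈174/0.05⌉ = 3480.
Burn-in layers = 8 × (56.2 + 4.54), so 485.92 s.
Regular layers = 3472 × (6.57 + 4.54), so 38573.92 s.
Total = 485.92 + 38573.92 = 39059.84 s = 10.85 hours.

10.85 hours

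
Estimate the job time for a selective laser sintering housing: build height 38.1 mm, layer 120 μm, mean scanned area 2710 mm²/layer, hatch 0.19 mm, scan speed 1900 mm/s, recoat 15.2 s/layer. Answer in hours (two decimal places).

Layers = ⌈38.1/0.12⌉ = 318.
Hatch length per layer = 2710 / 0.19, so 14263.2 mm.
Scan time per layer = 14263.2 / 1900 = 7.5069 s.
Per-layer time = 7.5069 + 15.2, so 22.7069 s.
Total: 318 × 22.7069 s = 7220.7942 s → 2.01 hours.

2.01 hours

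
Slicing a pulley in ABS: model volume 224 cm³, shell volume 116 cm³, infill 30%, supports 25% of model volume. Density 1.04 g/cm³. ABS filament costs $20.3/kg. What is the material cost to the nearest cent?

$4.32

Interior volume = 224 − 116 = 108 cm³.
Deposited infill: 0.30 × 108 → 32.4 cm³.
Support = 0.25 × 224 = 56 cm³.
Total printed volume: 116 + 32.4 + 56 → 204.4 cm³.
Mass: 204.4 × 1.04 → 212.576 g.
Cost = 212.576 g / 1000 × $20.3/kg = $4.32.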